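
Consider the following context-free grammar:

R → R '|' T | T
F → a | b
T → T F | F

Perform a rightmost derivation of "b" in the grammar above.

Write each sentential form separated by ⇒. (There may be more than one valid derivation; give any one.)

R ⇒ T ⇒ F ⇒ b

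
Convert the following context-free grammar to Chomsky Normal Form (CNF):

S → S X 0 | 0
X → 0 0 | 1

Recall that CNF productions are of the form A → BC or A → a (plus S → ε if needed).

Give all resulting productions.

T0 → 0; S → 0; X → 1; S → S X0; X0 → X T0; X → T0 T0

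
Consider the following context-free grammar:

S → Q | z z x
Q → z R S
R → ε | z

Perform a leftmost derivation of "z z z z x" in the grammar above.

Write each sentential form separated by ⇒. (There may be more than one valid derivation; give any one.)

S ⇒ Q ⇒ z R S ⇒ z z S ⇒ z z z z x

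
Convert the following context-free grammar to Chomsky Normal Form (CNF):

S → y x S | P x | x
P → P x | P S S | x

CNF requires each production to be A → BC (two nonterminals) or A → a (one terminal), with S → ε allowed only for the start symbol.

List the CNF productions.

TY → y; TX → x; S → x; P → x; S → TY X0; X0 → TX S; S → P TX; P → P TX; P → P X1; X1 → S S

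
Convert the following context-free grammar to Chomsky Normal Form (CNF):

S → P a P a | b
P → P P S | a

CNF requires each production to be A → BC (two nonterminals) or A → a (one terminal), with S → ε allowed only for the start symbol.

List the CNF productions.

TA → a; S → b; P → a; S → P X0; X0 → TA X1; X1 → P TA; P → P X2; X2 → P S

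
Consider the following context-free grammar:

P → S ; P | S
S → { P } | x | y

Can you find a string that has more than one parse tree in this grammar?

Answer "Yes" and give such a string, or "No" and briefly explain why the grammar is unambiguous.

No - the grammar is unambiguous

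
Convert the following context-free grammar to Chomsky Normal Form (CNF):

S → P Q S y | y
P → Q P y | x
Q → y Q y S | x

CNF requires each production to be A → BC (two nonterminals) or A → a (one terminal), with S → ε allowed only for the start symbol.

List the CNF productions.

TY → y; S → y; P → x; Q → x; S → P X0; X0 → Q X1; X1 → S TY; P → Q X2; X2 → P TY; Q → TY X3; X3 → Q X4; X4 → TY S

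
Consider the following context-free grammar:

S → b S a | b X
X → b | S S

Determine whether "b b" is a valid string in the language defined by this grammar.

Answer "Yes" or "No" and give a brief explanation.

Yes - a valid derivation exists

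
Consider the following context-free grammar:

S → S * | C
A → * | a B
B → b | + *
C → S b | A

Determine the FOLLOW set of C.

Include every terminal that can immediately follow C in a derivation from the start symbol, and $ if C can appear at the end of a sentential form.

We compute FOLLOW(C) using the standard algorithm.
FOLLOW(S) starts with {$}.
FIRST(A) = {*, a}
FIRST(B) = {+, b}
FIRST(C) = {*, a}
FIRST(S) = {*, a}
FOLLOW(A) = {$, *, b}
FOLLOW(B) = {$, *, b}
FOLLOW(C) = {$, *, b}
FOLLOW(S) = {$, *, b}
Therefore, FOLLOW(C) = {$, *, b}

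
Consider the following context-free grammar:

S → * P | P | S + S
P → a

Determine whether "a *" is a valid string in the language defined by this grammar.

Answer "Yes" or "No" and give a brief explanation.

No - no valid derivation exists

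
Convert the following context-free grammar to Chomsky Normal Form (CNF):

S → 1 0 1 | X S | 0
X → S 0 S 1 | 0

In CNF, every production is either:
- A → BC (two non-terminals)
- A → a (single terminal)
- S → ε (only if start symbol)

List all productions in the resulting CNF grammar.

T1 → 1; T0 → 0; S → 0; X → 0; S → T1 X0; X0 → T0 T1; S → X S; X → S X1; X1 → T0 X2; X2 → S T1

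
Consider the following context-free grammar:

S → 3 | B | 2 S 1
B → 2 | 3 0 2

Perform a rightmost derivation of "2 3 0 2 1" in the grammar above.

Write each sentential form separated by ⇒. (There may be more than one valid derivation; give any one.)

S ⇒ 2 S 1 ⇒ 2 B 1 ⇒ 2 3 0 2 1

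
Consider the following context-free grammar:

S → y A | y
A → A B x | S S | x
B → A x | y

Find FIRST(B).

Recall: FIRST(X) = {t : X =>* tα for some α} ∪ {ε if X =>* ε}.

We compute FIRST(B) using the standard algorithm.
FIRST(A) = {x, y}
FIRST(B) = {x, y}
FIRST(S) = {y}
Therefore, FIRST(B) = {x, y}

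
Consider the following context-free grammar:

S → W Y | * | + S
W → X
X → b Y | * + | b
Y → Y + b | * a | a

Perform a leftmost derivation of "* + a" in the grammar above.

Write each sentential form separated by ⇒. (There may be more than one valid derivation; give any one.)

S ⇒ W Y ⇒ X Y ⇒ * + Y ⇒ * + a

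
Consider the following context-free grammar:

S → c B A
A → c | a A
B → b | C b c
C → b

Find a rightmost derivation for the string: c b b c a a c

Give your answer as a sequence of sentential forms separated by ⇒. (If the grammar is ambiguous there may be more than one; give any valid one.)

S ⇒ c B A ⇒ c B a A ⇒ c B a a A ⇒ c B a a c ⇒ c C b c a a c ⇒ c b b c a a c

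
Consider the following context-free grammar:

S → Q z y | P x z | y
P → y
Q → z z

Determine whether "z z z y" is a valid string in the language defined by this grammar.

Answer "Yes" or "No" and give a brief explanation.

Yes - a valid derivation exists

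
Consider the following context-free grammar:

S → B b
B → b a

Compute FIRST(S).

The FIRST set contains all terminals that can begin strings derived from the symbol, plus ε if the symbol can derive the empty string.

We compute FIRST(S) using the standard algorithm.
FIRST(B) = {b}
FIRST(S) = {b}
Therefore, FIRST(S) = {b}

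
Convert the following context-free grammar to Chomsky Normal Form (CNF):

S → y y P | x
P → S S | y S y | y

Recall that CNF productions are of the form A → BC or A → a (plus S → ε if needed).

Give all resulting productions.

TY → y; S → x; P → y; S → TY X0; X0 → TY P; P → S S; P → TY X1; X1 → S TY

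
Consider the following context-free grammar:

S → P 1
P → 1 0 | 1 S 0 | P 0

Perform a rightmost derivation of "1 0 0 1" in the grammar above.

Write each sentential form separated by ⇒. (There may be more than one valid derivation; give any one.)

S ⇒ P 1 ⇒ P 0 1 ⇒ 1 0 0 1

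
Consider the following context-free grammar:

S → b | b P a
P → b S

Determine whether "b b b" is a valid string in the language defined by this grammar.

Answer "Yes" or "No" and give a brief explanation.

No - no valid derivation exists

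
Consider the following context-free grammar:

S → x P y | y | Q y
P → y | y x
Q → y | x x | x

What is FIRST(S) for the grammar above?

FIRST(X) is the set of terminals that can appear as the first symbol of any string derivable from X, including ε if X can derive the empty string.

We compute FIRST(S) using the standard algorithm.
FIRST(P) = {y}
FIRST(Q) = {x, y}
FIRST(S) = {x, y}
Therefore, FIRST(S) = {x, y}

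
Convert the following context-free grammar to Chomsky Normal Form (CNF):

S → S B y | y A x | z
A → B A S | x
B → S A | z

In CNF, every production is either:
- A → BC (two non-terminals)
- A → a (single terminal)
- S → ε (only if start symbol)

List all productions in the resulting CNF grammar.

TY → y; TX → x; S → z; A → x; B → z; S → S X0; X0 → B TY; S → TY X1; X1 → A TX; A → B X2; X2 → A S; B → S A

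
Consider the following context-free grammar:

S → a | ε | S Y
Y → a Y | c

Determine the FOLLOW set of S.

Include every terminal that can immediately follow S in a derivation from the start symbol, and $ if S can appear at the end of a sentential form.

We compute FOLLOW(S) using the standard algorithm.
FOLLOW(S) starts with {$}.
FIRST(S) = {a, c, ε}
FIRST(Y) = {a, c}
FOLLOW(S) = {$, a, c}
FOLLOW(Y) = {$, a, c}
Therefore, FOLLOW(S) = {$, a, c}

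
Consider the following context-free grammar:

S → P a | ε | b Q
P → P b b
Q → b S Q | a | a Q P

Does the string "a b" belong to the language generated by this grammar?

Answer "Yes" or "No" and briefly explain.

No - no valid derivation exists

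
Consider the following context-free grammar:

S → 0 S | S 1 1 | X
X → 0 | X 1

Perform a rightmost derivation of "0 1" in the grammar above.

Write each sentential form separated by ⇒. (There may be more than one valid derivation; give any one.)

S ⇒ X ⇒ X 1 ⇒ 0 1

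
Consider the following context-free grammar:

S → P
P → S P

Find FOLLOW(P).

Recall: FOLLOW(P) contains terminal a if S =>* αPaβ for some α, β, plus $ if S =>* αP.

We compute FOLLOW(P) using the standard algorithm.
FOLLOW(S) starts with {$}.
FIRST(P) = {}
FIRST(S) = {}
FOLLOW(P) = {$}
FOLLOW(S) = {$}
Therefore, FOLLOW(P) = {$}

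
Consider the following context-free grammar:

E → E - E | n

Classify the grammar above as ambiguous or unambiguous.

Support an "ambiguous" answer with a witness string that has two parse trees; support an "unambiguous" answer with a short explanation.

Ambiguous - the string 'n - n - n - n - n - n' has two distinct parse trees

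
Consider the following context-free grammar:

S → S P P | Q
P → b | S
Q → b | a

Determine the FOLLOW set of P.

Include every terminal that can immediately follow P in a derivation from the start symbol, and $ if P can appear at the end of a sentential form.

We compute FOLLOW(P) using the standard algorithm.
FOLLOW(S) starts with {$}.
FIRST(P) = {a, b}
FIRST(Q) = {a, b}
FIRST(S) = {a, b}
FOLLOW(P) = {$, a, b}
FOLLOW(Q) = {$, a, b}
FOLLOW(S) = {$, a, b}
Therefore, FOLLOW(P) = {$, a, b}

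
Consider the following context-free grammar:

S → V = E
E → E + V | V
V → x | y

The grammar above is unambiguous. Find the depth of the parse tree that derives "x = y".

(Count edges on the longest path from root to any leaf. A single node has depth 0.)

3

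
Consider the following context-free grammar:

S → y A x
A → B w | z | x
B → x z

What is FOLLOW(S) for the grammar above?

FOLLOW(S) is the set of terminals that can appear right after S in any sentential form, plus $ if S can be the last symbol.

We compute FOLLOW(S) using the standard algorithm.
FOLLOW(S) starts with {$}.
FIRST(A) = {x, z}
FIRST(B) = {x}
FIRST(S) = {y}
FOLLOW(A) = {x}
FOLLOW(B) = {w}
FOLLOW(S) = {$}
Therefore, FOLLOW(S) = {$}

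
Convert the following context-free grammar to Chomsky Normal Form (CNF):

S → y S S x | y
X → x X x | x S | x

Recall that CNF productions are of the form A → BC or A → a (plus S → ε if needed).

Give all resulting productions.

TY → y; TX → x; S → y; X → x; S → TY X0; X0 → S X1; X1 → S TX; X → TX X2; X2 → X TX; X → TX S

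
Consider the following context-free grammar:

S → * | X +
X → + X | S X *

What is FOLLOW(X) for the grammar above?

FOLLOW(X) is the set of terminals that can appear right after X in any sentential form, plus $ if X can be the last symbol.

We compute FOLLOW(X) using the standard algorithm.
FOLLOW(S) starts with {$}.
FIRST(S) = {*, +}
FIRST(X) = {*, +}
FOLLOW(S) = {$, *, +}
FOLLOW(X) = {*, +}
Therefore, FOLLOW(X) = {*, +}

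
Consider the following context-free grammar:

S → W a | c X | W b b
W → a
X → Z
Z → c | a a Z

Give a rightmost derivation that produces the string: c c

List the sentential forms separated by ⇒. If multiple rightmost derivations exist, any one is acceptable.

S ⇒ c X ⇒ c Z ⇒ c c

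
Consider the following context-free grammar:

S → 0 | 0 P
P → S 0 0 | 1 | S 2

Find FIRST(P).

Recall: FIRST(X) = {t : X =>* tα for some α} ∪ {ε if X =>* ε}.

We compute FIRST(P) using the standard algorithm.
FIRST(P) = {0, 1}
FIRST(S) = {0}
Therefore, FIRST(P) = {0, 1}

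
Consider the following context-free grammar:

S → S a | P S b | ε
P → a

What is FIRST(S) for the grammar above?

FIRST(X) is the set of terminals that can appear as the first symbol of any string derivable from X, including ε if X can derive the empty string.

We compute FIRST(S) using the standard algorithm.
FIRST(P) = {a}
FIRST(S) = {a, ε}
Therefore, FIRST(S) = {a, ε}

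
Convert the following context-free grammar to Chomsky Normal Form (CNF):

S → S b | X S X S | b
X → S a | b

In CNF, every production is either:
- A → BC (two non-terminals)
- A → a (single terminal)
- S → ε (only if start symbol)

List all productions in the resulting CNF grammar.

TB → b; S → b; TA → a; X → b; S → S TB; S → X X0; X0 → S X1; X1 → X S; X → S TA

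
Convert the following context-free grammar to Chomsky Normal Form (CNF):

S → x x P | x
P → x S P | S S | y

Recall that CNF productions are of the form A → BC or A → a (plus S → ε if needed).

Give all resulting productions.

TX → x; S → x; P → y; S → TX X0; X0 → TX P; P → TX X1; X1 → S P; P → S S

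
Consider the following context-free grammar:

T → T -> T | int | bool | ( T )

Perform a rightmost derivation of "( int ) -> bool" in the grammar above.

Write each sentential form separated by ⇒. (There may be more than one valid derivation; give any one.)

T ⇒ T -> T ⇒ T -> bool ⇒ ( T ) -> bool ⇒ ( int ) -> bool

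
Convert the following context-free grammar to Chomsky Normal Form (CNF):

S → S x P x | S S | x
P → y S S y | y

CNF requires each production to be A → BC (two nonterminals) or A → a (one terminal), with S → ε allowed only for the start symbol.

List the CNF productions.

TX → x; S → x; TY → y; P → y; S → S X0; X0 → TX X1; X1 → P TX; S → S S; P → TY X2; X2 → S X3; X3 → S TY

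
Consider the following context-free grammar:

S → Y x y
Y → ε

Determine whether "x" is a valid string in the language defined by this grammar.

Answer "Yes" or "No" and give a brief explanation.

No - no valid derivation exists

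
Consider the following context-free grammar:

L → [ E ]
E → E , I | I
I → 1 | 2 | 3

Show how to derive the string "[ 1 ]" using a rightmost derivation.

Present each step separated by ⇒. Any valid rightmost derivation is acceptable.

L ⇒ [ E ] ⇒ [ I ] ⇒ [ 1 ]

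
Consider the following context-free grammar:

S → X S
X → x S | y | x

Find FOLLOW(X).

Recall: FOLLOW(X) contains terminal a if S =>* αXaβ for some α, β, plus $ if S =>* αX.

We compute FOLLOW(X) using the standard algorithm.
FOLLOW(S) starts with {$}.
FIRST(S) = {x, y}
FIRST(X) = {x, y}
FOLLOW(S) = {$, x, y}
FOLLOW(X) = {x, y}
Therefore, FOLLOW(X) = {x, y}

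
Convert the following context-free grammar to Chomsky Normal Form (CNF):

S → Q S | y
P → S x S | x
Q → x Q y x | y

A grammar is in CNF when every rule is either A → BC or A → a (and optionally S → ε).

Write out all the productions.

S → y; TX → x; P → x; TY → y; Q → y; S → Q S; P → S X0; X0 → TX S; Q → TX X1; X1 → Q X2; X2 → TY TX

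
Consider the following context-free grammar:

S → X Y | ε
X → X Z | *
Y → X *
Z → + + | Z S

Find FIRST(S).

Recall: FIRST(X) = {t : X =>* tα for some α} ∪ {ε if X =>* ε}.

We compute FIRST(S) using the standard algorithm.
FIRST(S) = {*, ε}
FIRST(X) = {*}
FIRST(Y) = {*}
FIRST(Z) = {+}
Therefore, FIRST(S) = {*, ε}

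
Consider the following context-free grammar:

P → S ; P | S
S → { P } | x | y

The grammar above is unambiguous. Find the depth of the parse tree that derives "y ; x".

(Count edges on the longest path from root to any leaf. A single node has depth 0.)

3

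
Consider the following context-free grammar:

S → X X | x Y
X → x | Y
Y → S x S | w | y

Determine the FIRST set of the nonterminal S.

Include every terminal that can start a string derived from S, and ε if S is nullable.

We compute FIRST(S) using the standard algorithm.
FIRST(S) = {w, x, y}
FIRST(X) = {w, x, y}
FIRST(Y) = {w, x, y}
Therefore, FIRST(S) = {w, x, y}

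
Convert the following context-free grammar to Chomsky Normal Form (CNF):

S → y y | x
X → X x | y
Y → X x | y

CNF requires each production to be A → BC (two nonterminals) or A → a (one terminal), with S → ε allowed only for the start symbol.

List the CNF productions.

TY → y; S → x; TX → x; X → y; Y → y; S → TY TY; X → X TX; Y → X TX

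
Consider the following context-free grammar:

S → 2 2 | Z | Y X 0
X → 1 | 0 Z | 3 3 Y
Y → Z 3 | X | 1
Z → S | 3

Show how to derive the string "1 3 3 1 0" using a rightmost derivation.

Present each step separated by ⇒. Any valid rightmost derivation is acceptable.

S ⇒ Y X 0 ⇒ Y 3 3 Y 0 ⇒ Y 3 3 1 0 ⇒ 1 3 3 1 0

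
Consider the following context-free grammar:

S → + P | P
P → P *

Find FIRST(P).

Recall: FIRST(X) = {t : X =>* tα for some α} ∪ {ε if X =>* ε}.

We compute FIRST(P) using the standard algorithm.
FIRST(P) = {}
FIRST(S) = {+}
Therefore, FIRST(P) = {}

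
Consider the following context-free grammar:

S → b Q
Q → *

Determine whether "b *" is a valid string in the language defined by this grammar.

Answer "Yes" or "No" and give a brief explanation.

Yes - a valid derivation exists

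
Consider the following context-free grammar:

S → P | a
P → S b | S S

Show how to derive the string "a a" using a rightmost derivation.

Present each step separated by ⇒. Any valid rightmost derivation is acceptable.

S ⇒ P ⇒ S S ⇒ S a ⇒ a a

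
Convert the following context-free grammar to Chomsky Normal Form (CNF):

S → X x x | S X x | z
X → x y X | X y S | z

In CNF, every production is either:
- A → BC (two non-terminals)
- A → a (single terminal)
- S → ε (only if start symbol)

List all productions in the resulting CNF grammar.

TX → x; S → z; TY → y; X → z; S → X X0; X0 → TX TX; S → S X1; X1 → X TX; X → TX X2; X2 → TY X; X → X X3; X3 → TY S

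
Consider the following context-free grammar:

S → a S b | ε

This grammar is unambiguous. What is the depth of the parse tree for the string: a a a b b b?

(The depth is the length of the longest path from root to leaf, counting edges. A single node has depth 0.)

4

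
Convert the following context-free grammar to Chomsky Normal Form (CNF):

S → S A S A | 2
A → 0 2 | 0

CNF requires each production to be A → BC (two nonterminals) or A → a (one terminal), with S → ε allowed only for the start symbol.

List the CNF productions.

S → 2; T0 → 0; T2 → 2; A → 0; S → S X0; X0 → A X1; X1 → S A; A → T0 T2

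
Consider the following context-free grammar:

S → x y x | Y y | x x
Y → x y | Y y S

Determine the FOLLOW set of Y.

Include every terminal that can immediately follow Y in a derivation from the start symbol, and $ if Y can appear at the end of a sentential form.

We compute FOLLOW(Y) using the standard algorithm.
FOLLOW(S) starts with {$}.
FIRST(S) = {x}
FIRST(Y) = {x}
FOLLOW(S) = {$, y}
FOLLOW(Y) = {y}
Therefore, FOLLOW(Y) = {y}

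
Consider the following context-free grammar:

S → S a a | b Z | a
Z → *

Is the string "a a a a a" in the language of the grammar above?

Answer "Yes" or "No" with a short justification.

Yes - a valid derivation exists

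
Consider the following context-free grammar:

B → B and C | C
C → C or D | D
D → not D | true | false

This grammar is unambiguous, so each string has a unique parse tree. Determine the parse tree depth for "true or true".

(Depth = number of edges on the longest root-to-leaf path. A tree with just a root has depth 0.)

4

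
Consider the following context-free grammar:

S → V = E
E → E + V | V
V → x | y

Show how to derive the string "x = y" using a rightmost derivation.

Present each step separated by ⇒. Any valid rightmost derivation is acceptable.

S ⇒ V = E ⇒ V = V ⇒ V = y ⇒ x = y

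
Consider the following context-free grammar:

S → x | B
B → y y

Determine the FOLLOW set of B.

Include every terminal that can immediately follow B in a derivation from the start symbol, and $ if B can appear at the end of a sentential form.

We compute FOLLOW(B) using the standard algorithm.
FOLLOW(S) starts with {$}.
FIRST(B) = {y}
FIRST(S) = {x, y}
FOLLOW(B) = {$}
FOLLOW(S) = {$}
Therefore, FOLLOW(B) = {$}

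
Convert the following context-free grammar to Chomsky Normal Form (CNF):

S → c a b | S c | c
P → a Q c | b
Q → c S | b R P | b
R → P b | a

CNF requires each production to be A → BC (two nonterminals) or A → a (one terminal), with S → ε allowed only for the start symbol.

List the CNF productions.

TC → c; TA → a; TB → b; S → c; P → b; Q → b; R → a; S → TC X0; X0 → TA TB; S → S TC; P → TA X1; X1 → Q TC; Q → TC S; Q → TB X2; X2 → R P; R → P TB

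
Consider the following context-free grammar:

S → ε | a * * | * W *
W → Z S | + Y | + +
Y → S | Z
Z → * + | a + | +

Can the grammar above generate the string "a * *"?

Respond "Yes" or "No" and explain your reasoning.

Yes - a valid derivation exists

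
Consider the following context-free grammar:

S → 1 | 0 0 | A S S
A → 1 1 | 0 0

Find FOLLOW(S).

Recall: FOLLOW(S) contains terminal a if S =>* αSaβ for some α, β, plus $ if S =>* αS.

We compute FOLLOW(S) using the standard algorithm.
FOLLOW(S) starts with {$}.
FIRST(A) = {0, 1}
FIRST(S) = {0, 1}
FOLLOW(A) = {0, 1}
FOLLOW(S) = {$, 0, 1}
Therefore, FOLLOW(S) = {$, 0, 1}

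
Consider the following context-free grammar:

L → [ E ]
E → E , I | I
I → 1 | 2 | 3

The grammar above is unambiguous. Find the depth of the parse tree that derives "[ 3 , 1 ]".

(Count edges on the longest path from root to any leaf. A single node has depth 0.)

4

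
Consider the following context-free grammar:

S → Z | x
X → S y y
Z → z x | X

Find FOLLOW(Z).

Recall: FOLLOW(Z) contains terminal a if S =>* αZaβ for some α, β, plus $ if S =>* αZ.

We compute FOLLOW(Z) using the standard algorithm.
FOLLOW(S) starts with {$}.
FIRST(S) = {x, z}
FIRST(X) = {x, z}
FIRST(Z) = {x, z}
FOLLOW(S) = {$, y}
FOLLOW(X) = {$, y}
FOLLOW(Z) = {$, y}
Therefore, FOLLOW(Z) = {$, y}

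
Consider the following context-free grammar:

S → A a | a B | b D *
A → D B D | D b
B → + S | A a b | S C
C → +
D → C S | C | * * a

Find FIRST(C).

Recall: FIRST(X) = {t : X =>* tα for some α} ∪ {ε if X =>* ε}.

We compute FIRST(C) using the standard algorithm.
FIRST(A) = {*, +}
FIRST(B) = {*, +, a, b}
FIRST(C) = {+}
FIRST(D) = {*, +}
FIRST(S) = {*, +, a, b}
Therefore, FIRST(C) = {+}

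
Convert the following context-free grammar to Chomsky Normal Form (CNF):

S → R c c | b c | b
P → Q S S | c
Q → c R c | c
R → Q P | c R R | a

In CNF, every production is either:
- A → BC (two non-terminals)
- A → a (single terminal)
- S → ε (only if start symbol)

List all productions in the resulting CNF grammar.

TC → c; TB → b; S → b; P → c; Q → c; R → a; S → R X0; X0 → TC TC; S → TB TC; P → Q X1; X1 → S S; Q → TC X2; X2 → R TC; R → Q P; R → TC X3; X3 → R R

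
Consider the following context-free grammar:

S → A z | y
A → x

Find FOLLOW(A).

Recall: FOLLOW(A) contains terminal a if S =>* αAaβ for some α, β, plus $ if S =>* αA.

We compute FOLLOW(A) using the standard algorithm.
FOLLOW(S) starts with {$}.
FIRST(A) = {x}
FIRST(S) = {x, y}
FOLLOW(A) = {z}
FOLLOW(S) = {$}
Therefore, FOLLOW(A) = {z}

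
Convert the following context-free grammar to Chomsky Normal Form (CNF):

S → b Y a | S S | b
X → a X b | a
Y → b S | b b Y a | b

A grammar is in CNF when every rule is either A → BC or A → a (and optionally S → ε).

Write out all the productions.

TB → b; TA → a; S → b; X → a; Y → b; S → TB X0; X0 → Y TA; S → S S; X → TA X1; X1 → X TB; Y → TB S; Y → TB X2; X2 → TB X3; X3 → Y TA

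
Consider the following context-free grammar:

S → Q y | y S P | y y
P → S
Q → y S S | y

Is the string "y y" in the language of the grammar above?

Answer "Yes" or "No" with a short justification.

Yes - a valid derivation exists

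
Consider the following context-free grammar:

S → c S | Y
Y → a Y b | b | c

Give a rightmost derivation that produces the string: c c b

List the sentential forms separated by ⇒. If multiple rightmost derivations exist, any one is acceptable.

S ⇒ c S ⇒ c c S ⇒ c c Y ⇒ c c b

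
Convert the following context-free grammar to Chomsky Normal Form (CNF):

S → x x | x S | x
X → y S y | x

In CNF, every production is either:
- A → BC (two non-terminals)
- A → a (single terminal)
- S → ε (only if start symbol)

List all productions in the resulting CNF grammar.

TX → x; S → x; TY → y; X → x; S → TX TX; S → TX S; X → TY X0; X0 → S TY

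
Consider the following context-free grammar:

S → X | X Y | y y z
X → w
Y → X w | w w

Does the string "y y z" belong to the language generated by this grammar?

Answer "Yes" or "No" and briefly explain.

Yes - a valid derivation exists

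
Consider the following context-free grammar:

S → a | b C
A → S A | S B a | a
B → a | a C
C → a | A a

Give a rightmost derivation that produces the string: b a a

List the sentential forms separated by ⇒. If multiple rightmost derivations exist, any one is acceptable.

S ⇒ b C ⇒ b A a ⇒ b a a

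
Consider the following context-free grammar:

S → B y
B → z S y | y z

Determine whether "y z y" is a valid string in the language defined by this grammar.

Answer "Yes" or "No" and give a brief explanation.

Yes - a valid derivation exists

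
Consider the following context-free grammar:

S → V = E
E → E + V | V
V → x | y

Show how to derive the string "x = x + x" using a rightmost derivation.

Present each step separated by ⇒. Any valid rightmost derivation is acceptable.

S ⇒ V = E ⇒ V = E + V ⇒ V = E + x ⇒ V = V + x ⇒ V = x + x ⇒ x = x + x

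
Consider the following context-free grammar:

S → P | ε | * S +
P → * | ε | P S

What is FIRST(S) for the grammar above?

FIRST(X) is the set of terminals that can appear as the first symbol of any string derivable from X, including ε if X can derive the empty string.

We compute FIRST(S) using the standard algorithm.
FIRST(P) = {*, ε}
FIRST(S) = {*, ε}
Therefore, FIRST(S) = {*, ε}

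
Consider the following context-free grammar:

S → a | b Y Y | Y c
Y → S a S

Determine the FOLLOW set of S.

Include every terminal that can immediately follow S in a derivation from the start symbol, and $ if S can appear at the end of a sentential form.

We compute FOLLOW(S) using the standard algorithm.
FOLLOW(S) starts with {$}.
FIRST(S) = {a, b}
FIRST(Y) = {a, b}
FOLLOW(S) = {$, a, b, c}
FOLLOW(Y) = {$, a, b, c}
Therefore, FOLLOW(S) = {$, a, b, c}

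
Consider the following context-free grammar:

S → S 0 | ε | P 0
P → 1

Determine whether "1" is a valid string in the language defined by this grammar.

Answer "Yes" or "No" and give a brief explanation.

No - no valid derivation exists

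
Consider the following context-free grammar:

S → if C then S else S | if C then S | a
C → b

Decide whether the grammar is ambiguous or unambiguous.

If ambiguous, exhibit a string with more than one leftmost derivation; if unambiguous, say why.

Ambiguous - the string 'if b then if b then a else a' has two distinct leftmost derivations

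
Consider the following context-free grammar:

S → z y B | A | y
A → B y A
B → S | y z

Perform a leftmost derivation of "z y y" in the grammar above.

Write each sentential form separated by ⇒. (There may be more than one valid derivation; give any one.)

S ⇒ z y B ⇒ z y S ⇒ z y y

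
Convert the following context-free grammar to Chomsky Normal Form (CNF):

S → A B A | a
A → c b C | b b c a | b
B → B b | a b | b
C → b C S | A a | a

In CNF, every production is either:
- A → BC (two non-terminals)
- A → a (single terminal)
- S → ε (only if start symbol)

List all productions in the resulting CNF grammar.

S → a; TC → c; TB → b; TA → a; A → b; B → b; C → a; S → A X0; X0 → B A; A → TC X1; X1 → TB C; A → TB X2; X2 → TB X3; X3 → TC TA; B → B TB; B → TA TB; C → TB X4; X4 → C S; C → A TA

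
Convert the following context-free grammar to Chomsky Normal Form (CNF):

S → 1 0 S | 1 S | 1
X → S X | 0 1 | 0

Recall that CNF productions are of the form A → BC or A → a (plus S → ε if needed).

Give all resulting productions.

T1 → 1; T0 → 0; S → 1; X → 0; S → T1 X0; X0 → T0 S; S → T1 S; X → S X; X → T0 T1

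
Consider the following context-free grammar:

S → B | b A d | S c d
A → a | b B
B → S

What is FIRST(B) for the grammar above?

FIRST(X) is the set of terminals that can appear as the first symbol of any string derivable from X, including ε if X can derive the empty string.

We compute FIRST(B) using the standard algorithm.
FIRST(A) = {a, b}
FIRST(B) = {b}
FIRST(S) = {b}
Therefore, FIRST(B) = {b}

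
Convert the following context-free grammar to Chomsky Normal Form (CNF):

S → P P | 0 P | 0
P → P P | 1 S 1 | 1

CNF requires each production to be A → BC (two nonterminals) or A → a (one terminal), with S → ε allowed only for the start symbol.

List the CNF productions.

T0 → 0; S → 0; T1 → 1; P → 1; S → P P; S → T0 P; P → P P; P → T1 X0; X0 → S T1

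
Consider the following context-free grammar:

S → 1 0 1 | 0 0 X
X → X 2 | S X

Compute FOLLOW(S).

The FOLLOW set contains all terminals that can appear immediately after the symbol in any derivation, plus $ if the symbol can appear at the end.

We compute FOLLOW(S) using the standard algorithm.
FOLLOW(S) starts with {$}.
FIRST(S) = {0, 1}
FIRST(X) = {0, 1}
FOLLOW(S) = {$, 0, 1}
FOLLOW(X) = {$, 0, 1, 2}
Therefore, FOLLOW(S) = {$, 0, 1}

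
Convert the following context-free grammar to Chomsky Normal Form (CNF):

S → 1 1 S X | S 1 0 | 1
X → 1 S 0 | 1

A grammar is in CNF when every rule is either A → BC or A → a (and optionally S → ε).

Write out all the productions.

T1 → 1; T0 → 0; S → 1; X → 1; S → T1 X0; X0 → T1 X1; X1 → S X; S → S X2; X2 → T1 T0; X → T1 X3; X3 → S T0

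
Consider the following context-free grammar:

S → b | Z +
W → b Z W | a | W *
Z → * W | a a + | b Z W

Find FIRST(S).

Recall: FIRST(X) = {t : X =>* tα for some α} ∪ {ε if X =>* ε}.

We compute FIRST(S) using the standard algorithm.
FIRST(S) = {*, a, b}
FIRST(W) = {a, b}
FIRST(Z) = {*, a, b}
Therefore, FIRST(S) = {*, a, b}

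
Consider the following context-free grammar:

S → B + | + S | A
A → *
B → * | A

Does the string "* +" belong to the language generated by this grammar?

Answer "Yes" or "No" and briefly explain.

Yes - a valid derivation exists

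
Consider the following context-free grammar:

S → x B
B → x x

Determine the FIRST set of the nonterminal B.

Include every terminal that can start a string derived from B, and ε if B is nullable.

We compute FIRST(B) using the standard algorithm.
FIRST(B) = {x}
FIRST(S) = {x}
Therefore, FIRST(B) = {x}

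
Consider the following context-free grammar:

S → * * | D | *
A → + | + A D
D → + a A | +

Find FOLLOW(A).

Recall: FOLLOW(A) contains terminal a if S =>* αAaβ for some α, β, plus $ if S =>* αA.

We compute FOLLOW(A) using the standard algorithm.
FOLLOW(S) starts with {$}.
FIRST(A) = {+}
FIRST(D) = {+}
FIRST(S) = {*, +}
FOLLOW(A) = {$, +}
FOLLOW(D) = {$, +}
FOLLOW(S) = {$}
Therefore, FOLLOW(A) = {$, +}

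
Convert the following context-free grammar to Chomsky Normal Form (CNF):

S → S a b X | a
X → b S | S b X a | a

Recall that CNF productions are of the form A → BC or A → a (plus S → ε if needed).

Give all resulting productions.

TA → a; TB → b; S → a; X → a; S → S X0; X0 → TA X1; X1 → TB X; X → TB S; X → S X2; X2 → TB X3; X3 → X TA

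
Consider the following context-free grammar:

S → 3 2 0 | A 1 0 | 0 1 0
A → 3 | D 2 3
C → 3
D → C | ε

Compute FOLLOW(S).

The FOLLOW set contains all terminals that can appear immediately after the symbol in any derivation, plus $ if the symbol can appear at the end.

We compute FOLLOW(S) using the standard algorithm.
FOLLOW(S) starts with {$}.
FIRST(A) = {2, 3}
FIRST(C) = {3}
FIRST(D) = {3, ε}
FIRST(S) = {0, 2, 3}
FOLLOW(A) = {1}
FOLLOW(C) = {2}
FOLLOW(D) = {2}
FOLLOW(S) = {$}
Therefore, FOLLOW(S) = {$}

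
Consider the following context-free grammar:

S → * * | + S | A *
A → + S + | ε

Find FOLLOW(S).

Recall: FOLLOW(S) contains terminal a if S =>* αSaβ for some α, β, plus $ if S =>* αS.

We compute FOLLOW(S) using the standard algorithm.
FOLLOW(S) starts with {$}.
FIRST(A) = {+, ε}
FIRST(S) = {*, +}
FOLLOW(A) = {*}
FOLLOW(S) = {$, +}
Therefore, FOLLOW(S) = {$, +}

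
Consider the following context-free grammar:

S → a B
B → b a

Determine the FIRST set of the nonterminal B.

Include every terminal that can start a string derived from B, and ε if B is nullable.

We compute FIRST(B) using the standard algorithm.
FIRST(B) = {b}
FIRST(S) = {a}
Therefore, FIRST(B) = {b}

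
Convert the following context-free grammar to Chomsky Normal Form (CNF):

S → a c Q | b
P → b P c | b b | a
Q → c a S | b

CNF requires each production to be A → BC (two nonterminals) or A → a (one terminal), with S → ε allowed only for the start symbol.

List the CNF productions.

TA → a; TC → c; S → b; TB → b; P → a; Q → b; S → TA X0; X0 → TC Q; P → TB X1; X1 → P TC; P → TB TB; Q → TC X2; X2 → TA S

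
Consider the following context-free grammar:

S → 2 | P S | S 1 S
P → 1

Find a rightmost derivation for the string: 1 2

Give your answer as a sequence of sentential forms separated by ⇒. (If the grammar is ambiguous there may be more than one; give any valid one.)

S ⇒ P S ⇒ P 2 ⇒ 1 2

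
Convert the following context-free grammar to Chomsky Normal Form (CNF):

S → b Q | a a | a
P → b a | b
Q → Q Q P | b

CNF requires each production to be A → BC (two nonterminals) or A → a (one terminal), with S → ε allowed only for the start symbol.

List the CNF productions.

TB → b; TA → a; S → a; P → b; Q → b; S → TB Q; S → TA TA; P → TB TA; Q → Q X0; X0 → Q P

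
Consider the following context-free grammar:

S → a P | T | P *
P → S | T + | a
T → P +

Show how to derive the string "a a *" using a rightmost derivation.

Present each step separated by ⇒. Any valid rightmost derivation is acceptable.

S ⇒ a P ⇒ a S ⇒ a P * ⇒ a a *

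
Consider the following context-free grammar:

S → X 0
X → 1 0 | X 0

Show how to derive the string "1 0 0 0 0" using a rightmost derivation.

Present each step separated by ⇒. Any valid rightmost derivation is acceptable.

S ⇒ X 0 ⇒ X 0 0 ⇒ X 0 0 0 ⇒ 1 0 0 0 0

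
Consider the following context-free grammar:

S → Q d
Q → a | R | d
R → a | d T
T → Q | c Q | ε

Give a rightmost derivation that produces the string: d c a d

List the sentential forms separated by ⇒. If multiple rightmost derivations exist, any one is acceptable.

S ⇒ Q d ⇒ R d ⇒ d T d ⇒ d c Q d ⇒ d c a d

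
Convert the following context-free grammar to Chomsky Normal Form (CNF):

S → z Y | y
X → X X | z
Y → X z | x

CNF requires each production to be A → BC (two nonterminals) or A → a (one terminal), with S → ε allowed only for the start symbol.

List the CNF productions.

TZ → z; S → y; X → z; Y → x; S → TZ Y; X → X X; Y → X TZ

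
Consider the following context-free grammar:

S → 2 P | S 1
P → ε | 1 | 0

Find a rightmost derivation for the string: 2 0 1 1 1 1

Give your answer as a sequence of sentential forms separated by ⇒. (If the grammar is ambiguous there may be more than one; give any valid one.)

S ⇒ S 1 ⇒ S 1 1 ⇒ S 1 1 1 ⇒ S 1 1 1 1 ⇒ 2 P 1 1 1 1 ⇒ 2 0 1 1 1 1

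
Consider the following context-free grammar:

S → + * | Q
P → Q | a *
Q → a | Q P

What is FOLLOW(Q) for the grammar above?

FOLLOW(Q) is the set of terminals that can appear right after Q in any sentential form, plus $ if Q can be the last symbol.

We compute FOLLOW(Q) using the standard algorithm.
FOLLOW(S) starts with {$}.
FIRST(P) = {a}
FIRST(Q) = {a}
FIRST(S) = {+, a}
FOLLOW(P) = {$, a}
FOLLOW(Q) = {$, a}
FOLLOW(S) = {$}
Therefore, FOLLOW(Q) = {$, a}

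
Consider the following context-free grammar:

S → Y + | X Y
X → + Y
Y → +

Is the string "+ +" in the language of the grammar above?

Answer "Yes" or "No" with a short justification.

Yes - a valid derivation exists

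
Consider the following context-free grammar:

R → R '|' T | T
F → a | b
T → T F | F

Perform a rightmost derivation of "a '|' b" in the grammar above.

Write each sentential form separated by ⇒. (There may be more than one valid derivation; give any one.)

R ⇒ R '|' T ⇒ R '|' F ⇒ R '|' b ⇒ T '|' b ⇒ F '|' b ⇒ a '|' b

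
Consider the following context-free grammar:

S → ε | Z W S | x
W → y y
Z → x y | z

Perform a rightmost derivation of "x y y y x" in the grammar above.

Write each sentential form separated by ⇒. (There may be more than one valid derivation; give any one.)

S ⇒ Z W S ⇒ Z W x ⇒ Z y y x ⇒ x y y y x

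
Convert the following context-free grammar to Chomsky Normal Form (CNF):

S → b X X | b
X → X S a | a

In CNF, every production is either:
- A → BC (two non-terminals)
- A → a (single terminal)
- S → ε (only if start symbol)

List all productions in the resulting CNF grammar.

TB → b; S → b; TA → a; X → a; S → TB X0; X0 → X X; X → X X1; X1 → S TA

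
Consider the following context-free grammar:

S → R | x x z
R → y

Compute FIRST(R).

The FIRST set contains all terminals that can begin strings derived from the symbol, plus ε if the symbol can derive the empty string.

We compute FIRST(R) using the standard algorithm.
FIRST(R) = {y}
FIRST(S) = {x, y}
Therefore, FIRST(R) = {y}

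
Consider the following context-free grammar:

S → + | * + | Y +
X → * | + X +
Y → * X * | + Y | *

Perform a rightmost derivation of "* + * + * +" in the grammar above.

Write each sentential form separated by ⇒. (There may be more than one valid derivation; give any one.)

S ⇒ Y + ⇒ * X * + ⇒ * + X + * + ⇒ * + * + * +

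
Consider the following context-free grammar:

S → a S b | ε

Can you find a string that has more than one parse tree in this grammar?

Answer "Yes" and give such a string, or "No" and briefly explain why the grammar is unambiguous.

No - the grammar is unambiguous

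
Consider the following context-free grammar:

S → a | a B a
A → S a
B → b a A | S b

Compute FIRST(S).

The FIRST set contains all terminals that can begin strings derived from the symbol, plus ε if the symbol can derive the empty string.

We compute FIRST(S) using the standard algorithm.
FIRST(A) = {a}
FIRST(B) = {a, b}
FIRST(S) = {a}
Therefore, FIRST(S) = {a}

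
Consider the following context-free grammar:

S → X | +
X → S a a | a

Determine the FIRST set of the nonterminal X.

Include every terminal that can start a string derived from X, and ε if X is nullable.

We compute FIRST(X) using the standard algorithm.
FIRST(S) = {+, a}
FIRST(X) = {+, a}
Therefore, FIRST(X) = {+, a}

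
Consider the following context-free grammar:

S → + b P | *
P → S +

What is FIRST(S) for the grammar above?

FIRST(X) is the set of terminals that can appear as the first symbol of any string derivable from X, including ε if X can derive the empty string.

We compute FIRST(S) using the standard algorithm.
FIRST(P) = {*, +}
FIRST(S) = {*, +}
Therefore, FIRST(S) = {*, +}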